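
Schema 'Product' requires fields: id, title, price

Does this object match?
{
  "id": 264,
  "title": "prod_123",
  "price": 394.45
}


Checking required fields... All present.
Valid - all required fields present


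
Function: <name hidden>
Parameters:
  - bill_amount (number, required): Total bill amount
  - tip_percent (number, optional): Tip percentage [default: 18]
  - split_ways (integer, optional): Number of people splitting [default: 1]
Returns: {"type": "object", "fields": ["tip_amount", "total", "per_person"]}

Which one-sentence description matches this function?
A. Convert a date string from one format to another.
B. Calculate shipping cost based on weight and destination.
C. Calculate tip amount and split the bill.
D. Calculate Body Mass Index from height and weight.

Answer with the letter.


Parameters bill_amount, tip_percent, split_ways and return ["tip_amount", "total", "per_person"] fit: Calculate tip amount and split the bill.
C


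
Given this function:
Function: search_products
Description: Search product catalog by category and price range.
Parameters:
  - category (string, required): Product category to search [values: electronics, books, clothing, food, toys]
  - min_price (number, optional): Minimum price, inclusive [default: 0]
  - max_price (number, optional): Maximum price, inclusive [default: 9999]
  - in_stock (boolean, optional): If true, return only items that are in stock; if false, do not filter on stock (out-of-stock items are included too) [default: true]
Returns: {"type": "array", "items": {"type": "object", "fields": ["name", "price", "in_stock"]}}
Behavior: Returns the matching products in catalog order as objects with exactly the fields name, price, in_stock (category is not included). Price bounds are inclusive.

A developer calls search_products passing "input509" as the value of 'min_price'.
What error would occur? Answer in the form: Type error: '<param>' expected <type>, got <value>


Spec: 'min_price' is declared as number; "input509" is a string.
Type error: 'min_price' expected number, got "input509"


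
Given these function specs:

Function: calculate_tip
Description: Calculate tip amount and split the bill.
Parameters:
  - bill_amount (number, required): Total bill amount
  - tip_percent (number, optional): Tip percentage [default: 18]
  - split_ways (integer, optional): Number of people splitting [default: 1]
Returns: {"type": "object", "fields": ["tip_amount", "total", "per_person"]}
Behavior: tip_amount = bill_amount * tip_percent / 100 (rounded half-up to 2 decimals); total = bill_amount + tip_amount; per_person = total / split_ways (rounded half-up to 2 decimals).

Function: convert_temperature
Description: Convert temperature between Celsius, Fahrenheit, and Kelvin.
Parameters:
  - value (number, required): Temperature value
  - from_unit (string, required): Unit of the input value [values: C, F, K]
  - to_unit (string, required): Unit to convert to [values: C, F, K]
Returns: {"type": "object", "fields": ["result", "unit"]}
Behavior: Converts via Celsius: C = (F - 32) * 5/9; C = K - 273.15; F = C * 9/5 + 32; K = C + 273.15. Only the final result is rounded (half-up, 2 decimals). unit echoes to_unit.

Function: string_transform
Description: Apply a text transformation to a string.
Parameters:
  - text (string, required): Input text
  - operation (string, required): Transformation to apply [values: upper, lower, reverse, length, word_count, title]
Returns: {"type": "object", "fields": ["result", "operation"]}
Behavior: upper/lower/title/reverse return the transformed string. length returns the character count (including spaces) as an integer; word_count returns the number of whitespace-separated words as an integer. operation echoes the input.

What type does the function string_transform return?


The string_transform spec declares Returns: {"type": "object", "fields": ["result", "operation"]}
Type:
object


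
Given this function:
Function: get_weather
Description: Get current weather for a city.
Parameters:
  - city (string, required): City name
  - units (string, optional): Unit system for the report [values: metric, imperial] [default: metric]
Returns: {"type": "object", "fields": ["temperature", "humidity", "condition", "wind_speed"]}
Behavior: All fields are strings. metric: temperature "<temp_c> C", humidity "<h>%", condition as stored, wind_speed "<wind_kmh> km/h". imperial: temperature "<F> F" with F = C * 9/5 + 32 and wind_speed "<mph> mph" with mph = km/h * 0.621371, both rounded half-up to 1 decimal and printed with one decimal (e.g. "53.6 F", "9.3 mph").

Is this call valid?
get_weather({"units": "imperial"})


Checking required parameters...
Missing required parameter: city
Invalid - missing required parameter 'city'


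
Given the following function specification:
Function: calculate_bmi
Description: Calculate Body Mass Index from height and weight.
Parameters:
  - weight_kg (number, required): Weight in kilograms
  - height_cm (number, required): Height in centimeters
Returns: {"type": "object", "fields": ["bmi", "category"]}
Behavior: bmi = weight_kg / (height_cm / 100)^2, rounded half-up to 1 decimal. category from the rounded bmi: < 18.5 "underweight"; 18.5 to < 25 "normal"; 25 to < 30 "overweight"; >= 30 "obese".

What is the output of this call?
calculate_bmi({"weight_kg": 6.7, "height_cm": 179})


height_m = 179 / 100 = 1.79
bmi = 6.7 / 1.79^2 = 6.7 / 3.2041 = 2.091071 -> 2.1
2.1 < 18.5 -> underweight
Output:
{"bmi": 2.1, "category": "underweight"}


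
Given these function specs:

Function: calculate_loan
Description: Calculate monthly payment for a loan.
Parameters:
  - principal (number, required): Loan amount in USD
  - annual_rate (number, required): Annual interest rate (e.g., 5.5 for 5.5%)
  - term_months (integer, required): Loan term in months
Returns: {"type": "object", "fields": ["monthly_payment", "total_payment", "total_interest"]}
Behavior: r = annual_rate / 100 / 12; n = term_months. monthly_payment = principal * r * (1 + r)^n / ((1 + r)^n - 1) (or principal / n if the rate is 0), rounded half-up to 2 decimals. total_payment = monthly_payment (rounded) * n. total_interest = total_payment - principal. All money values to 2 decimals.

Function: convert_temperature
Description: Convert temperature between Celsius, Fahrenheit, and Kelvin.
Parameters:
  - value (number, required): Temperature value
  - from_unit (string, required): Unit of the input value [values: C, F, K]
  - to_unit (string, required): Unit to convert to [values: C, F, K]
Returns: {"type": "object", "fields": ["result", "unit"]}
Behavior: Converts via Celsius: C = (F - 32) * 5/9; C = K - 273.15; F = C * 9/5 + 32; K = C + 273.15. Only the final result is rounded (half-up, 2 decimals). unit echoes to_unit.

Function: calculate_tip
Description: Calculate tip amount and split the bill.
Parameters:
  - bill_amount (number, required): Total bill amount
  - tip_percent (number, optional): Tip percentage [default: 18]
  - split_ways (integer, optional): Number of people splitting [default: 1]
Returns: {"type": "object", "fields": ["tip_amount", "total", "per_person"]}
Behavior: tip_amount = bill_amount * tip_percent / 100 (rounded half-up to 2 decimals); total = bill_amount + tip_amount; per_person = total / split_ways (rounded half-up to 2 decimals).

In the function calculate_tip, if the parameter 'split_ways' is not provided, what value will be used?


The calculate_tip spec declares:
  - split_ways (integer, optional): Number of people splitting [default: 1]
Default:
1


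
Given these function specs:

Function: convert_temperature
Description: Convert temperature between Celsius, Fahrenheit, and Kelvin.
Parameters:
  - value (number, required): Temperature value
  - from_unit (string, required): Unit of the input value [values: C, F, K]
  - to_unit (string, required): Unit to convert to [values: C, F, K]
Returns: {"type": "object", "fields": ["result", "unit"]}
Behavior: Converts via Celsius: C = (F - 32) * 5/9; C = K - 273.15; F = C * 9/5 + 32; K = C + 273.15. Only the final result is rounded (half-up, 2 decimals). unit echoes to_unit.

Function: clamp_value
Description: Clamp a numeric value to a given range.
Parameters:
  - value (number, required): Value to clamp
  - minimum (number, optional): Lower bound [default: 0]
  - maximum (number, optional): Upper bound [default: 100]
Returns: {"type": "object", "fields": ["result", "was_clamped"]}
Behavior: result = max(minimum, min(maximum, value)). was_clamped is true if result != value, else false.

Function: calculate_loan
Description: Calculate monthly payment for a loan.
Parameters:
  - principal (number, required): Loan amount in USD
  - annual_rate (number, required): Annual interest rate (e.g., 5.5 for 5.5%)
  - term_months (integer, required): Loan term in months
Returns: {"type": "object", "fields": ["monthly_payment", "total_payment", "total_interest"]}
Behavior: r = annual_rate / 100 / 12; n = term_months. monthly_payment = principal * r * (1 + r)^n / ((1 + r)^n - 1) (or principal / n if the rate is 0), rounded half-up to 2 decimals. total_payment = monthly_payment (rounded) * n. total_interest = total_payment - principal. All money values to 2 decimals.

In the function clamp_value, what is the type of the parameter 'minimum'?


The clamp_value spec declares:
  - minimum (number, optional): Lower bound [default: 0]
Type:
number


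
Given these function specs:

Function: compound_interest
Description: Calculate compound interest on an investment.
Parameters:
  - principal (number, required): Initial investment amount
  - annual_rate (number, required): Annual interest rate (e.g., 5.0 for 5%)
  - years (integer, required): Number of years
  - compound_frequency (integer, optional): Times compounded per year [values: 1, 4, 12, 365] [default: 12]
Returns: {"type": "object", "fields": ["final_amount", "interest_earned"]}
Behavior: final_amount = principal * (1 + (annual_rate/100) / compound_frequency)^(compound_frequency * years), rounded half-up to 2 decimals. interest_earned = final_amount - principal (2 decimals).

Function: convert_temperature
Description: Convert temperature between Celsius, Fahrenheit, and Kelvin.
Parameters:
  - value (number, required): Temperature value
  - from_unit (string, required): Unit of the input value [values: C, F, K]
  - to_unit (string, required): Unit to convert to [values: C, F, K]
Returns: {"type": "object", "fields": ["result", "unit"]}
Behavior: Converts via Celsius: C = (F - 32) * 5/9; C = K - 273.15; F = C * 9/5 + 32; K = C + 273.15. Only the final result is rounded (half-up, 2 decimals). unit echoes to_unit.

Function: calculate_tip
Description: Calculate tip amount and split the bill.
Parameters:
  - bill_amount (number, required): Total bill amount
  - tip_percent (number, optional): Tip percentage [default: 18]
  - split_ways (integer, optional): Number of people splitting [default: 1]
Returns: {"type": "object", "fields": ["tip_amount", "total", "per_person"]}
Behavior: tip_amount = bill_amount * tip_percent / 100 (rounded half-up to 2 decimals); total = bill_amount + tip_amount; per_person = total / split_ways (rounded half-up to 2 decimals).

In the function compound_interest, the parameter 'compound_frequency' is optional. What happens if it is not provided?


The compound_interest spec declares:
  - compound_frequency (integer, optional): Times compounded per year [values: 1, 4, 12, 365] [default: 12]
It defaults to 12


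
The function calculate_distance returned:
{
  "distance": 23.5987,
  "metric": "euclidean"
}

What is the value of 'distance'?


23.5987


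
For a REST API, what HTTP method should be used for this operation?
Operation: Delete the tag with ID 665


GET = read, POST = create, PUT = update/replace, DELETE = remove
This operation is a removal.
DELETE


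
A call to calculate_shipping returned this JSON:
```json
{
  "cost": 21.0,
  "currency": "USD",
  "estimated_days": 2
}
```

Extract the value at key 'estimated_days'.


2


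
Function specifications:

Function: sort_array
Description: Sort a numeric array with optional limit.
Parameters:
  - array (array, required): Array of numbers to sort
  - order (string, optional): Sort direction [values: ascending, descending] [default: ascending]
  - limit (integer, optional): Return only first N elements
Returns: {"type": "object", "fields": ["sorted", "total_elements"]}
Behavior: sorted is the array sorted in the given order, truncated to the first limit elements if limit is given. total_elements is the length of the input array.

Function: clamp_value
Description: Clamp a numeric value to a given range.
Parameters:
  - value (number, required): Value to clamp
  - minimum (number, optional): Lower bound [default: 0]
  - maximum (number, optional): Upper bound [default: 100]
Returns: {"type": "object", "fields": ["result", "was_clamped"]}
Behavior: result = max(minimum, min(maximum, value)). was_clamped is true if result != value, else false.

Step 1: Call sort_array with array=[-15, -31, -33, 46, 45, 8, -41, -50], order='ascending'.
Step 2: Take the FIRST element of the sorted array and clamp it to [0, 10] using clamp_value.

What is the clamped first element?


Step 1: sort_array(order=ascending)
  sorted: [-50, -41, -33, -31, -15, 8, 45, 46]
  -> first element = -50
Step 2: clamp_value(value=-50, minimum=0, maximum=10)
  result = max(0, min(10, -50)) = max(0, -50) = 0
  was_clamped = (0 != -50) = true
  -> result = 0
0


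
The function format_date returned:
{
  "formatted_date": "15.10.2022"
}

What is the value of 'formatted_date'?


15.10.2022


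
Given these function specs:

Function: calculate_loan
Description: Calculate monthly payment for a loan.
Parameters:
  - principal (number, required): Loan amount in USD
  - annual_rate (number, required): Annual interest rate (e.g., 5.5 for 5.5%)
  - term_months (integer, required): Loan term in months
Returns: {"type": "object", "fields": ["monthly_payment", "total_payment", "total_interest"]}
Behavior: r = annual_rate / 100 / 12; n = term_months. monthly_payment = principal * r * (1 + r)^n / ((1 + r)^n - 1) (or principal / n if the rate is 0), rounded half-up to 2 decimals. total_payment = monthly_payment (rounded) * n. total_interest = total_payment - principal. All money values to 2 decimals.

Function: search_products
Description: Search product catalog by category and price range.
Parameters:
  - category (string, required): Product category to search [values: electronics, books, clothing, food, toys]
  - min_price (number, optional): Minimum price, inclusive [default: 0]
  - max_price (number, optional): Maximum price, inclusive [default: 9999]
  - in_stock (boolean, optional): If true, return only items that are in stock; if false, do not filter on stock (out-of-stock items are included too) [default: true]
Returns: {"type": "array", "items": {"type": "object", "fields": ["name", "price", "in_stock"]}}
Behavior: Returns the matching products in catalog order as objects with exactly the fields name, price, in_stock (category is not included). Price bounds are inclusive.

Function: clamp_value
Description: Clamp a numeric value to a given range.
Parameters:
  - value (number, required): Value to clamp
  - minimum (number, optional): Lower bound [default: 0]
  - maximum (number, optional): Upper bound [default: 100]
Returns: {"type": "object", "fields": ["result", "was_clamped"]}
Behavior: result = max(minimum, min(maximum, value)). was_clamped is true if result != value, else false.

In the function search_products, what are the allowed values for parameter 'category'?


The search_products spec declares:
  - category (string, required): Product category to search [values: electronics, books, clothing, food, toys]
Allowed values:
electronics, books, clothing, food, toys


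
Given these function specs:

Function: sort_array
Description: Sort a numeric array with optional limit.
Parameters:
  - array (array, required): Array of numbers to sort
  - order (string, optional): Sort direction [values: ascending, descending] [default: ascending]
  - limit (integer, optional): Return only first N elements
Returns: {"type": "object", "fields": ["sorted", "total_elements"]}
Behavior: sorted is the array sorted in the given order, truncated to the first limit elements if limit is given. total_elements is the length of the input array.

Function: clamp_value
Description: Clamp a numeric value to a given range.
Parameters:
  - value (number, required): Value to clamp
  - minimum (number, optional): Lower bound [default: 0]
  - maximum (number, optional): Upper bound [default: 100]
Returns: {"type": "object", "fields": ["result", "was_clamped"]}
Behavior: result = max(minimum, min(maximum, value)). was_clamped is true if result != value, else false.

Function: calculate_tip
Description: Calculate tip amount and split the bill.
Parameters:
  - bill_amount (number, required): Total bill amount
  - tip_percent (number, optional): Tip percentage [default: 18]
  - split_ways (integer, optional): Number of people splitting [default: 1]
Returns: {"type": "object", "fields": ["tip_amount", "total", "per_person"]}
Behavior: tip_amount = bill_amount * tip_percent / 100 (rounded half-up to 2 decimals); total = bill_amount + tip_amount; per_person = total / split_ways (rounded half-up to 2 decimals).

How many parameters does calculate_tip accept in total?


Parameters of calculate_tip: bill_amount (required), tip_percent (optional), split_ways (optional)
Total:
3


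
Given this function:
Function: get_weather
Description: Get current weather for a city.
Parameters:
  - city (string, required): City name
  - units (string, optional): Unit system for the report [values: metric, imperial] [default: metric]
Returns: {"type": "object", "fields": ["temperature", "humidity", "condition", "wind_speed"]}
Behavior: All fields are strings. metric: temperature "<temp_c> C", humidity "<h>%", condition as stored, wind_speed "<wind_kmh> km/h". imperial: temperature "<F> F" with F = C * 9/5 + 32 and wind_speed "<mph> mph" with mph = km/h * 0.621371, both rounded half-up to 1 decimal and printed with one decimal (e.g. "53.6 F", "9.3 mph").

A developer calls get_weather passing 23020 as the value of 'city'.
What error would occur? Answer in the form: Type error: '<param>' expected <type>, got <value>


Spec: 'city' is declared as string; 23020 is an integer.
Type error: 'city' expected string, got 23020


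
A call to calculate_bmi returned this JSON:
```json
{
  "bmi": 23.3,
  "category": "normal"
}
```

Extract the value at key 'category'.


normal


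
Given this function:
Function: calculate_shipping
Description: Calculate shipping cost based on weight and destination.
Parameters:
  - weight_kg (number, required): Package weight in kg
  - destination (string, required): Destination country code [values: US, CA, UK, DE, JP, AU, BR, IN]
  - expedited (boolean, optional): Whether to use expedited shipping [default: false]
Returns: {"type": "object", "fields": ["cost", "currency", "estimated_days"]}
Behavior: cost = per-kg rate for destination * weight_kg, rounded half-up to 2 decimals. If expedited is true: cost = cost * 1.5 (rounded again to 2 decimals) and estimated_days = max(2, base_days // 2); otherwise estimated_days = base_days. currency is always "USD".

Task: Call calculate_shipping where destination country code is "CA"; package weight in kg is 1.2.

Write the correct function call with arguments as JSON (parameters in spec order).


Mapping each described value to its parameter name:
  'Destination country code' -> destination = "CA"
  'Package weight in kg' -> weight_kg = 1.2
calculate_shipping({"weight_kg": 1.2, "destination": "CA"})


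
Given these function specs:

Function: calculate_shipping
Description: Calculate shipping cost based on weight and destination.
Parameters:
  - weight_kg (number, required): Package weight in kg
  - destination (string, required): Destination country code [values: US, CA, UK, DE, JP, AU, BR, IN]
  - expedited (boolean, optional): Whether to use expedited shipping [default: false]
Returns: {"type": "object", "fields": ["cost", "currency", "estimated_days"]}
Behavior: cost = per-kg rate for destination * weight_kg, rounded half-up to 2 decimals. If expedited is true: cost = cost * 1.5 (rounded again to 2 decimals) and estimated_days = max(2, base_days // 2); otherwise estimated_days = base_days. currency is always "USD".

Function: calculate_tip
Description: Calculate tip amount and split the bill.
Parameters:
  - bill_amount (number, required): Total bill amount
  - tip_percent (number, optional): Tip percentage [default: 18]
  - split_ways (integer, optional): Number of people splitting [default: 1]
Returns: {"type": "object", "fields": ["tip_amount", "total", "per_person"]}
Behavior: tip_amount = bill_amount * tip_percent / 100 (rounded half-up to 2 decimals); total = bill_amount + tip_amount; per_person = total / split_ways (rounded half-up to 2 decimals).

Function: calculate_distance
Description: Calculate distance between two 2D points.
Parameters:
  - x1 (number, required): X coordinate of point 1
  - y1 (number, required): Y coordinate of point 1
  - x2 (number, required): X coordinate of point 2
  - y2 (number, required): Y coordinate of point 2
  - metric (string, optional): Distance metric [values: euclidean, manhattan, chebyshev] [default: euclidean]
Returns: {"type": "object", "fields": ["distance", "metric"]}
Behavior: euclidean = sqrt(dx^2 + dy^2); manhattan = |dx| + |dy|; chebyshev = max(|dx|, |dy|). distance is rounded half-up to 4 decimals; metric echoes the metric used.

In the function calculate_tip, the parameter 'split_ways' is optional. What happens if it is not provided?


The calculate_tip spec declares:
  - split_ways (integer, optional): Number of people splitting [default: 1]
It defaults to 1


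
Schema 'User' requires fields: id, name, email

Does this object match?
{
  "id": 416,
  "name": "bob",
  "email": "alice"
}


Checking required fields... All present.
Valid - all required fields present


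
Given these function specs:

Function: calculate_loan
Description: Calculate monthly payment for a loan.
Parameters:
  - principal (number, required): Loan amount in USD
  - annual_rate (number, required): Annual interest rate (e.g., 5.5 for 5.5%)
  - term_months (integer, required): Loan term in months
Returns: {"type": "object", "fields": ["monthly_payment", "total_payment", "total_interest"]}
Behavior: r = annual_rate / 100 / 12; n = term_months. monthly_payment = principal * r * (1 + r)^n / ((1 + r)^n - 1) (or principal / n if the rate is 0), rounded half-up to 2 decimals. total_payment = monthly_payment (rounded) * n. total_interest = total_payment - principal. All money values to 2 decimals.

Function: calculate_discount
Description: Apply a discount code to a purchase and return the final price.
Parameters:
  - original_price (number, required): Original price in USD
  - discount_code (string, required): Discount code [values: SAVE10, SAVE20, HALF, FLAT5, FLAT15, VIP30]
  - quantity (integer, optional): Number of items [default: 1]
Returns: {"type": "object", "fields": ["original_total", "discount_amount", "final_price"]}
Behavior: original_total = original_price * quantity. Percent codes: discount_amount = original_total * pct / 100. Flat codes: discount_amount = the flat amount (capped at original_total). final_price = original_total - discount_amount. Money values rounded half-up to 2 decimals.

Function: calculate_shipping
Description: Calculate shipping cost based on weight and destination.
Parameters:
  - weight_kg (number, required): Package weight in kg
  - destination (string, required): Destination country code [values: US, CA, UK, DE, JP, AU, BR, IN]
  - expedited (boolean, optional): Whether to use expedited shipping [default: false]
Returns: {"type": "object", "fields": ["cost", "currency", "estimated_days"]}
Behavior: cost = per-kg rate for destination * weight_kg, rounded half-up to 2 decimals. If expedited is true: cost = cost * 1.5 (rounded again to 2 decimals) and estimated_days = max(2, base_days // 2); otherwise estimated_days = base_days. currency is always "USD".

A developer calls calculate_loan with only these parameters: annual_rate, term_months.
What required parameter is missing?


Required parameters: principal, annual_rate, term_months
Provided: annual_rate, term_months
Missing: principal
principal


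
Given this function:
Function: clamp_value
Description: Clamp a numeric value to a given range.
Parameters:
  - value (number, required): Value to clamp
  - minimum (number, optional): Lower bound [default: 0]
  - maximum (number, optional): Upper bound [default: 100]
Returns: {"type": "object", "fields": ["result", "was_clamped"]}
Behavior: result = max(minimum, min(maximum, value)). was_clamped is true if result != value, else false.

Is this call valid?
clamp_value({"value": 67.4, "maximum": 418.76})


Checking all required parameters present and types match... All valid.
Valid


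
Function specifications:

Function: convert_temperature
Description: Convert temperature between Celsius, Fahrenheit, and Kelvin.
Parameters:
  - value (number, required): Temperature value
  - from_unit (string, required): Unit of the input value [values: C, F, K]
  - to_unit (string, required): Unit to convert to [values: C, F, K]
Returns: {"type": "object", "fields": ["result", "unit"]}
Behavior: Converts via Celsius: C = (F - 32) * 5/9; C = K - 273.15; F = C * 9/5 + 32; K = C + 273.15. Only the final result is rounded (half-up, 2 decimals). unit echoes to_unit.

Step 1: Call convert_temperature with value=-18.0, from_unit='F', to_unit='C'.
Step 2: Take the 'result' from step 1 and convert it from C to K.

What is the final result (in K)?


Step 1: convert_temperature(value=-18.0, from_unit=F, to_unit=C)
  To C: (-18 - 32) * 5/9 = -27.777778
  Target is C: -27.777778
  Round to 2 decimals: -27.78
  -> result = -27.78 C
Step 2: convert_temperature(value=-27.78, from_unit=C, to_unit=K)
  Input already in C: -27.78
  To K: -27.78 + 273.15 = 245.37
  Round to 2 decimals: 245.37
  -> result = 245.37 K
245.37 K


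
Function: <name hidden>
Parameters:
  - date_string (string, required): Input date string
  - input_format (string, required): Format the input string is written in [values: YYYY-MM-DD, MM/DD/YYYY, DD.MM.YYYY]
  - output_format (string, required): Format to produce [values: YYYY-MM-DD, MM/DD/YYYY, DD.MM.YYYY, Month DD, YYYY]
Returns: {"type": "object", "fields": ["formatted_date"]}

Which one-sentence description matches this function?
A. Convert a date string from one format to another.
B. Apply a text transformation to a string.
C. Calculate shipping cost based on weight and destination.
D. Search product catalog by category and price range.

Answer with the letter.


Parameters date_string, input_format, output_format and return ["formatted_date"] fit: Convert a date string from one format to another.
A


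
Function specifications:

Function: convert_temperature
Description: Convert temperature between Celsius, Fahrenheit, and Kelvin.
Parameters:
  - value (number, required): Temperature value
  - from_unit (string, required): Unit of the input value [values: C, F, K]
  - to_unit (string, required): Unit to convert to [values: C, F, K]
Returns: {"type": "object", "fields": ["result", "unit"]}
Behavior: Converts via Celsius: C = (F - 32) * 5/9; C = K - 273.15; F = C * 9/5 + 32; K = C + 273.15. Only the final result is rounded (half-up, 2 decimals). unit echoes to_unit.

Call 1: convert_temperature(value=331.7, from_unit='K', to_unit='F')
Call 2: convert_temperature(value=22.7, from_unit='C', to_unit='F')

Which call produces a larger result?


Call 1:
  To C: 331.7 - 273.15 = 58.55
  To F: 58.55 * 9/5 + 32 = 137.39
  Round to 2 decimals: 137.39
  -> 137.39 F
Call 2:
  Input already in C: 22.7
  To F: 22.7 * 9/5 + 32 = 72.86
  Round to 2 decimals: 72.86
  -> 72.86 F
Call 1 (137.39 F)


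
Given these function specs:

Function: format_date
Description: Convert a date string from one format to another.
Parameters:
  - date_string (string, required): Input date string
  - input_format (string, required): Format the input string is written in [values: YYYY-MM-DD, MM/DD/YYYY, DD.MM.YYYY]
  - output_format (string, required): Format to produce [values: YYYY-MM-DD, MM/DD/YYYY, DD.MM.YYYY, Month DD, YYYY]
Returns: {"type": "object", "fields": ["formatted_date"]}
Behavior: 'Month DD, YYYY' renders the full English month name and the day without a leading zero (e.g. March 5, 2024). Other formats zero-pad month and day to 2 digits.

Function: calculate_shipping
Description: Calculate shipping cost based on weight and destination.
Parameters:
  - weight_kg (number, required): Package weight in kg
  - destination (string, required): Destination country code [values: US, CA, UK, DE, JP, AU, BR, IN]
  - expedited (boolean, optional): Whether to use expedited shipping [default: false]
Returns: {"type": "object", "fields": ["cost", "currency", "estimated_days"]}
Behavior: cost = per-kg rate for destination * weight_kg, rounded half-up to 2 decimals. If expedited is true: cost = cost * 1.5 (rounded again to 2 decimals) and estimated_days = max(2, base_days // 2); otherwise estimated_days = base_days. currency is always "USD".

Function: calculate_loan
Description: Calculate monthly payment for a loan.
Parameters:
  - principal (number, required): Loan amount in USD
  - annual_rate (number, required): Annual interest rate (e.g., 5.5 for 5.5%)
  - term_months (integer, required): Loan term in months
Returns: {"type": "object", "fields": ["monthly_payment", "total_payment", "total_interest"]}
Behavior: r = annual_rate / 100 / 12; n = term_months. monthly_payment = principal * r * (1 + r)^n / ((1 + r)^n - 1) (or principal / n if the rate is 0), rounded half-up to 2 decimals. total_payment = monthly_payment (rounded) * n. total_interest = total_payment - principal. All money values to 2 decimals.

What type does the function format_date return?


The format_date spec declares Returns: {"type": "object", "fields": ["formatted_date"]}
Type:
object


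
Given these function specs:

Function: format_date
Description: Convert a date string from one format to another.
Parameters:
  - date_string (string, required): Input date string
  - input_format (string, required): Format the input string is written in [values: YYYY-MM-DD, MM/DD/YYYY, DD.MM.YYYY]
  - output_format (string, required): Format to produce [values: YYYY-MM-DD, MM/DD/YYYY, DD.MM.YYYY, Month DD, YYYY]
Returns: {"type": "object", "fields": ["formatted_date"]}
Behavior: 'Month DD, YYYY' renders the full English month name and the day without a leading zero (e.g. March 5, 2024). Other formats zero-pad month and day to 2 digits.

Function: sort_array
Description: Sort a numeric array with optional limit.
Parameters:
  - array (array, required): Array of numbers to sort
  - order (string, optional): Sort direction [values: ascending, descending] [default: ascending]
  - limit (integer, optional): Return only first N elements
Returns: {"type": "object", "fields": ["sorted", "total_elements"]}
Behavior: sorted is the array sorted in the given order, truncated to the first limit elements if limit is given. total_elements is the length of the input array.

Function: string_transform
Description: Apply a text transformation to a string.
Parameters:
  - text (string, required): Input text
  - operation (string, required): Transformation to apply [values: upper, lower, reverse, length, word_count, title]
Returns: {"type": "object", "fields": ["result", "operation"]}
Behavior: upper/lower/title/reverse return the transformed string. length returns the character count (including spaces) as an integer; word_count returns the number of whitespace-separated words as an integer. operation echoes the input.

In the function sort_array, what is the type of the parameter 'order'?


The sort_array spec declares:
  - order (string, optional): Sort direction [values: ascending, descending] [default: ascending]
Type:
string


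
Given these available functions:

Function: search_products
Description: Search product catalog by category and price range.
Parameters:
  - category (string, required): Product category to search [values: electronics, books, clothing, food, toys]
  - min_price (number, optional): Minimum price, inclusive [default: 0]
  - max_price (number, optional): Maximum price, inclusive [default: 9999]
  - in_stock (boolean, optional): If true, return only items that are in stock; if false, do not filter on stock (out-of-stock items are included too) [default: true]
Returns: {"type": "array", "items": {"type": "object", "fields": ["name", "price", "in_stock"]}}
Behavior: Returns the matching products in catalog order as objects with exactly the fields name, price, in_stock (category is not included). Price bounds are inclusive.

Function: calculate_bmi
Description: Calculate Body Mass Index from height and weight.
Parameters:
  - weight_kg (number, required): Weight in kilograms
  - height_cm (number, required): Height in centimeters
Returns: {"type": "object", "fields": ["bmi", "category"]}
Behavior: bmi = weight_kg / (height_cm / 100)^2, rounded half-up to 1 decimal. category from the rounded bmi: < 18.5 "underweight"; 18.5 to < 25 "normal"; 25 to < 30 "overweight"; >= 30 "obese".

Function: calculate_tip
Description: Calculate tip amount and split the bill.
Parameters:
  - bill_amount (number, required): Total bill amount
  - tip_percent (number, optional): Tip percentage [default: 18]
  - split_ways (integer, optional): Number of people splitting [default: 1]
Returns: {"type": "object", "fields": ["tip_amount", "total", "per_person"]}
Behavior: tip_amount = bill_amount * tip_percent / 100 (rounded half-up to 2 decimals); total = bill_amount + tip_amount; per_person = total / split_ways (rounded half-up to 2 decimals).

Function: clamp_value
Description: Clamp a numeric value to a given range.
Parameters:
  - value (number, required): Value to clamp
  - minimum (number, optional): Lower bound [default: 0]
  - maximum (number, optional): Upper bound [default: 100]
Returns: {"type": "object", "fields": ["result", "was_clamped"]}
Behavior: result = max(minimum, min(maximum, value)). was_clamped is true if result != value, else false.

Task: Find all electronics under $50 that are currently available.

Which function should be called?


The task needs a function whose description is: Search product catalog by category and price range.
search_products


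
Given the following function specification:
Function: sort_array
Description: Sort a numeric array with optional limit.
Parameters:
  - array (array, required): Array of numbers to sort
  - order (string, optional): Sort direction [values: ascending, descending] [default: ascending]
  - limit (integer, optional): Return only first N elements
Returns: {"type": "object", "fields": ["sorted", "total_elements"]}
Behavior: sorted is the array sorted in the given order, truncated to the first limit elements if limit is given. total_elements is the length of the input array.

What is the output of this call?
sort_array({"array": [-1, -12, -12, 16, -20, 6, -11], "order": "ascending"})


sorted ascending: [-20, -12, -12, -11, -1, 6, 16]
total_elements = len(input) = 7
Output:
{"sorted": [-20, -12, -12, -11, -1, 6, 16], "total_elements": 7}


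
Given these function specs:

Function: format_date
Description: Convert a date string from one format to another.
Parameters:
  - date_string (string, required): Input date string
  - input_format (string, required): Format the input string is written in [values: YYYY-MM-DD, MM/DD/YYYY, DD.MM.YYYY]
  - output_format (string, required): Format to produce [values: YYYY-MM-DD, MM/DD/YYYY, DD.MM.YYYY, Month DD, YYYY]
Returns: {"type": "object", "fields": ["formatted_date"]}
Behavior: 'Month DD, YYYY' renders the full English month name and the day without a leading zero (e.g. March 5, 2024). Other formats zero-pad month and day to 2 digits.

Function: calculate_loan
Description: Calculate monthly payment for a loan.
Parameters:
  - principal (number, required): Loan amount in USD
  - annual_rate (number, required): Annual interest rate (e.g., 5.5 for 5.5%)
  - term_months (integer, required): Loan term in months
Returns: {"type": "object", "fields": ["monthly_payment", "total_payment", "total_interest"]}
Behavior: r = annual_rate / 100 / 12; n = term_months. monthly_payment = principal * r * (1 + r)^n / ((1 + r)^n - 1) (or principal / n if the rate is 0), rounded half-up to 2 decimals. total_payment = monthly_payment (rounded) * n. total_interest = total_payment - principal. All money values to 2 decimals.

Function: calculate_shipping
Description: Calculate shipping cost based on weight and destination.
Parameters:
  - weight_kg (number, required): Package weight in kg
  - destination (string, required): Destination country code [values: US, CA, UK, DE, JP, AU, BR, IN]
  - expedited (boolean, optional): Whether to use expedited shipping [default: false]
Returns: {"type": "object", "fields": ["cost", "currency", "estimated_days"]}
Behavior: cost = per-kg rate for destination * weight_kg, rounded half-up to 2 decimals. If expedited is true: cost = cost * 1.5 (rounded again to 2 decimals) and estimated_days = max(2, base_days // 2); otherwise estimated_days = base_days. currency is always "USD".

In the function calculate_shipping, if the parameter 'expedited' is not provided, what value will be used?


The calculate_shipping spec declares:
  - expedited (boolean, optional): Whether to use expedited shipping [default: false]
Default:
false


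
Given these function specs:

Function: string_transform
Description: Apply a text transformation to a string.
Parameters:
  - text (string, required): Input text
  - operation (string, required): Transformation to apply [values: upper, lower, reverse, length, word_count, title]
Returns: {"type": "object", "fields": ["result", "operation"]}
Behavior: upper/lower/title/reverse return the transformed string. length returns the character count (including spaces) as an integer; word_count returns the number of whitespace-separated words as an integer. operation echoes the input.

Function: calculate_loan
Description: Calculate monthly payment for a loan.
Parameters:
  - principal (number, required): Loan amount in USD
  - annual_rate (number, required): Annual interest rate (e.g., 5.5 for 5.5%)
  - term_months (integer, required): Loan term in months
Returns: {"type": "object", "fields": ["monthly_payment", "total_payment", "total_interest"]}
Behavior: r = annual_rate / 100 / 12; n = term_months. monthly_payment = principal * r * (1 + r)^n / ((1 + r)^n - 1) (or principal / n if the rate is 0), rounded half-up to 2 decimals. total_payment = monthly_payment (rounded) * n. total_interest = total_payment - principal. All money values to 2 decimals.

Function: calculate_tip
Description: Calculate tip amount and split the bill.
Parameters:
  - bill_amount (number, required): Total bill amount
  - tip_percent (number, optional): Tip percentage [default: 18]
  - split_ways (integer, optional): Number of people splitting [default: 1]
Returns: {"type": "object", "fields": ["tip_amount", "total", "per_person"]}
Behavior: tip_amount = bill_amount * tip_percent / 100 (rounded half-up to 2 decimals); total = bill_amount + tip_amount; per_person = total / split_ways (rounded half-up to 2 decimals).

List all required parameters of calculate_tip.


Parameters of calculate_tip and their required/optional flag:
  bill_amount: required
  tip_percent: optional
  split_ways: optional
bill_amount


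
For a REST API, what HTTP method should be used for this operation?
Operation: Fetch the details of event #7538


GET = read, POST = create, PUT = update/replace, DELETE = remove
This operation is a read.
GET


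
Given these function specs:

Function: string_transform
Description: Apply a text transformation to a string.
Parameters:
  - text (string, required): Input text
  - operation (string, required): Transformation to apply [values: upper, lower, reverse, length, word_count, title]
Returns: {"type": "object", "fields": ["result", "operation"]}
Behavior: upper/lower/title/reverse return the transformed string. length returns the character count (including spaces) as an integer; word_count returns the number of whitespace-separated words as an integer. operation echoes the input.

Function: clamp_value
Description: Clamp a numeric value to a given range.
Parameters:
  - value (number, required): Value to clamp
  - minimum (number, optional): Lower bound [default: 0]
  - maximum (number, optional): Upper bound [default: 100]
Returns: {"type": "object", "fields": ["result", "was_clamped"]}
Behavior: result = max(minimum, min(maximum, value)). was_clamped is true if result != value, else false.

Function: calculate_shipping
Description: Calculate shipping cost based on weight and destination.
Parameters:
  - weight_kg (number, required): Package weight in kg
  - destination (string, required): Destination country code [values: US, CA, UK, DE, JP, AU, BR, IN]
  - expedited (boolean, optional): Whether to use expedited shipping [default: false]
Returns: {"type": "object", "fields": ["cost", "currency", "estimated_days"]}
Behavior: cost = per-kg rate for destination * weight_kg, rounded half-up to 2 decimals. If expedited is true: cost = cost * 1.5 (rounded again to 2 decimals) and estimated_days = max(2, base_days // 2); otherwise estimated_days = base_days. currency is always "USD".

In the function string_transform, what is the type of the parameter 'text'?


The string_transform spec declares:
  - text (string, required): Input text
Type:
string
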